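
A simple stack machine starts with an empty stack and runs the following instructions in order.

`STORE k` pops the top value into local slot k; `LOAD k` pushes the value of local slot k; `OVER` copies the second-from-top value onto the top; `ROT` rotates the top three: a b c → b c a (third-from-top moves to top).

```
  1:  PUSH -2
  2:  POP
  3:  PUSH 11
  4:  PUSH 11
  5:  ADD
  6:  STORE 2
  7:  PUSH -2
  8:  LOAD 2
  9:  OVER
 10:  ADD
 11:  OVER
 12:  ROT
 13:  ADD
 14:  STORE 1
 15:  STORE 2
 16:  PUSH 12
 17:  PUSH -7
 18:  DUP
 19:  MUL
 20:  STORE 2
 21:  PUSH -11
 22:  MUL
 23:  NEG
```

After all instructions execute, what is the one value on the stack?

PUSH -2   -2
POP       (empty)
PUSH 11   11
PUSH 11   11 11
ADD       22
STORE 2   (empty)
PUSH -2   -2
LOAD 2    -2 22
OVER      -2 22 -2
ADD       -2 20
OVER      -2 20 -2
ROT       20 -2 -2
ADD       20 -4
STORE 1   20
STORE 2   (empty)
PUSH 12   12
PUSH -7   12 -7
DUP       12 -7 -7
MUL       12 49
STORE 2   12
PUSH -11  12 -11
MUL       -132
NEG       132

132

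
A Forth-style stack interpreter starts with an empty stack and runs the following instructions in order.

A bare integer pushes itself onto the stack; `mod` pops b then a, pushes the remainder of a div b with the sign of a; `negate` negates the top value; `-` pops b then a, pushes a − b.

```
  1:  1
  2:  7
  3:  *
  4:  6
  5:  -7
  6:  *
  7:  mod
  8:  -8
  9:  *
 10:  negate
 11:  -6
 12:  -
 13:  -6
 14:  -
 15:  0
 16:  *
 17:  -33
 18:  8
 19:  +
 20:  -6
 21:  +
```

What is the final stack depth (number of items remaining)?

1      → 1
7      → 1 7
*      → 7
6      → 7 6
-7     → 7 6 -7
*      → 7 -42
mod    → 7
-8     → 7 -8
*      → -56
negate → 56
-6     → 56 -6
-      → 62
-6     → 62 -6
-      → 68
0      → 68 0
*      → 0
-33    → 0 -33
8      → 0 -33 8
+      → 0 -25
-6     → 0 -25 -6
+      → 0 -31

2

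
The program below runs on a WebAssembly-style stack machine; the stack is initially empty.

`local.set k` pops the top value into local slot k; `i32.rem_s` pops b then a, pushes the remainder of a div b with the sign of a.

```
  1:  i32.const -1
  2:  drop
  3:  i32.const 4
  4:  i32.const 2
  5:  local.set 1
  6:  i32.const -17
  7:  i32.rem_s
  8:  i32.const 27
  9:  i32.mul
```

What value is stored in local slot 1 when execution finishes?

i32.const -1  : [-1]
drop          : []
i32.const 4   : [4]
i32.const 2   : [4, 2]
local.set 1   : [4]
i32.const -17 : [4, -17]
i32.rem_s     : [4]
i32.const 27  : [4, 27]
i32.mul       : [108]

2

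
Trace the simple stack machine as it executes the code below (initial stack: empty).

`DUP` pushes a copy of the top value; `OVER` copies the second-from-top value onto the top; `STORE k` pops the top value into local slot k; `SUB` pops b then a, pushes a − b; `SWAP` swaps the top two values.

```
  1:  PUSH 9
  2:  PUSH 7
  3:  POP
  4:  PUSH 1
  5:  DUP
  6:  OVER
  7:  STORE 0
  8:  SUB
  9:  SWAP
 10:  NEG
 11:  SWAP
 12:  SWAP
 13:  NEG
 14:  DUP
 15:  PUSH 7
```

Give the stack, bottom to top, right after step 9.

[0, 9]

PUSH 9  : 9
PUSH 7  : 9 7
POP     : 9
PUSH 1  : 9 1
DUP     : 9 1 1
OVER    : 9 1 1 1
STORE 0 : 9 1 1
SUB     : 9 0
SWAP    : 0 9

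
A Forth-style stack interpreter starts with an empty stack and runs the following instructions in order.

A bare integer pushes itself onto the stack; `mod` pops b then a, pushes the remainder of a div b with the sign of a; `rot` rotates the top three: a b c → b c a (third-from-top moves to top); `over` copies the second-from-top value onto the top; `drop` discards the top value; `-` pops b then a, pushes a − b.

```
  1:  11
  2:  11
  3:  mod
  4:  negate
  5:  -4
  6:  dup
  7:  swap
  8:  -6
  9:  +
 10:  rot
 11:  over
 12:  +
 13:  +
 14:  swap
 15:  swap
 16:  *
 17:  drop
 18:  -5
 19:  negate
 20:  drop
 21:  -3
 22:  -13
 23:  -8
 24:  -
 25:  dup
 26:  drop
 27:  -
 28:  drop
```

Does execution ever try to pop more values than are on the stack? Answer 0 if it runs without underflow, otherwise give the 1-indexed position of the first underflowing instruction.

11     -> [11]
11     -> [11, 11]
mod    -> [0]
negate -> [0]
-4     -> [0, -4]
dup    -> [0, -4, -4]
swap   -> [0, -4, -4]
-6     -> [0, -4, -4, -6]
+      -> [0, -4, -10]
rot    -> [-4, -10, 0]
over   -> [-4, -10, 0, -10]
+      -> [-4, -10, -10]
+      -> [-4, -20]
swap   -> [-20, -4]
swap   -> [-4, -20]
*      -> [80]
drop   -> []
-5     -> [-5]
negate -> [5]
drop   -> []
-3     -> [-3]
-13    -> [-3, -13]
-8     -> [-3, -13, -8]
-      -> [-3, -5]
dup    -> [-3, -5, -5]
drop   -> [-3, -5]
-      -> [2]
drop   -> []

0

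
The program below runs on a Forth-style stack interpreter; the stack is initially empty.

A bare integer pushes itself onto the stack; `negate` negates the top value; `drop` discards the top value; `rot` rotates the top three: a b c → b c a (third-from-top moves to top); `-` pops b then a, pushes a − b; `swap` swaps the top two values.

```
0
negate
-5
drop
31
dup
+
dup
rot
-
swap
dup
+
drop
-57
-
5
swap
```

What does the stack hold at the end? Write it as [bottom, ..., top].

0      → [0]
negate → [0]
-5     → [0, -5]
drop   → [0]
31     → [0, 31]
dup    → [0, 31, 31]
+      → [0, 62]
dup    → [0, 62, 62]
rot    → [62, 62, 0]
-      → [62, 62]
swap   → [62, 62]
dup    → [62, 62, 62]
+      → [62, 124]
drop   → [62]
-57    → [62, -57]
-      → [119]
5      → [119, 5]
swap   → [5, 119]

[5, 119]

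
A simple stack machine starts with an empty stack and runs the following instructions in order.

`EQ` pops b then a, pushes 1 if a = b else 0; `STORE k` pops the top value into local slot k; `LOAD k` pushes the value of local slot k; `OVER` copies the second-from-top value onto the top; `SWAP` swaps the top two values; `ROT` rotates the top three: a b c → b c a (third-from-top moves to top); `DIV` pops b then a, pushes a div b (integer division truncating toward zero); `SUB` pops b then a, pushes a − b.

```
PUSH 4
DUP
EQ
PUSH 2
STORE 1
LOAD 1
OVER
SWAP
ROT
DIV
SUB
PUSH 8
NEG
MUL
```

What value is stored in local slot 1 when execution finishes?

2

PUSH 4  -> [4]
DUP     -> [4, 4]
EQ      -> [1]
PUSH 2  -> [1, 2]
STORE 1 -> [1]
LOAD 1  -> [1, 2]
OVER    -> [1, 2, 1]
SWAP    -> [1, 1, 2]
ROT     -> [1, 2, 1]
DIV     -> [1, 2]
SUB     -> [-1]
PUSH 8  -> [-1, 8]
NEG     -> [-1, -8]
MUL     -> [8]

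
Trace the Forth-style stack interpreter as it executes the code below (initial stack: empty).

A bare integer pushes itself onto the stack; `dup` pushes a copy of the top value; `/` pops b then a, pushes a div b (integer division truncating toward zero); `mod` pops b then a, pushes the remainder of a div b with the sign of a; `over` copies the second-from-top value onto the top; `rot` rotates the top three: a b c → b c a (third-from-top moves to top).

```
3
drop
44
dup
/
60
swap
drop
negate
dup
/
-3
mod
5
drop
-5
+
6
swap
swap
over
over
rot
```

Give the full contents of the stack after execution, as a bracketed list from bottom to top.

3       [3]
drop    []
44      [44]
dup     [44, 44]
/       [1]
60      [1, 60]
swap    [60, 1]
drop    [60]
negate  [-60]
dup     [-60, -60]
/       [1]
-3      [1, -3]
mod     [1]
5       [1, 5]
drop    [1]
-5      [1, -5]
+       [-4]
6       [-4, 6]
swap    [6, -4]
swap    [-4, 6]
over    [-4, 6, -4]
over    [-4, 6, -4, 6]
rot     [-4, -4, 6, 6]

[-4, -4, 6, 6]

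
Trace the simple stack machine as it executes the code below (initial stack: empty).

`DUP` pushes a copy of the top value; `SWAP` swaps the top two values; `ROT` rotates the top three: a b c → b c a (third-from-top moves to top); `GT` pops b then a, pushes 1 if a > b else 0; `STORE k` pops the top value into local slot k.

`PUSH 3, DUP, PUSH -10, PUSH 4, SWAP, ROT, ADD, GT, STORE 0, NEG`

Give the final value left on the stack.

PUSH 3   -> [3]
DUP      -> [3, 3]
PUSH -10 -> [3, 3, -10]
PUSH 4   -> [3, 3, -10, 4]
SWAP     -> [3, 3, 4, -10]
ROT      -> [3, 4, -10, 3]
ADD      -> [3, 4, -7]
GT       -> [3, 1]
STORE 0  -> [3]
NEG      -> [-3]

-3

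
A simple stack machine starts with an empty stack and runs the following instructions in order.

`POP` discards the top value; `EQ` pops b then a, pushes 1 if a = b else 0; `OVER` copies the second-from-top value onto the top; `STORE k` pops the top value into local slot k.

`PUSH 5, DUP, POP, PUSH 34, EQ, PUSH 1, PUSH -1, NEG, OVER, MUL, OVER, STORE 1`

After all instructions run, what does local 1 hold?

1

PUSH 5  → [5]
DUP     → [5, 5]
POP     → [5]
PUSH 34 → [5, 34]
EQ      → [0]
PUSH 1  → [0, 1]
PUSH -1 → [0, 1, -1]
NEG     → [0, 1, 1]
OVER    → [0, 1, 1, 1]
MUL     → [0, 1, 1]
OVER    → [0, 1, 1, 1]
STORE 1 → [0, 1, 1]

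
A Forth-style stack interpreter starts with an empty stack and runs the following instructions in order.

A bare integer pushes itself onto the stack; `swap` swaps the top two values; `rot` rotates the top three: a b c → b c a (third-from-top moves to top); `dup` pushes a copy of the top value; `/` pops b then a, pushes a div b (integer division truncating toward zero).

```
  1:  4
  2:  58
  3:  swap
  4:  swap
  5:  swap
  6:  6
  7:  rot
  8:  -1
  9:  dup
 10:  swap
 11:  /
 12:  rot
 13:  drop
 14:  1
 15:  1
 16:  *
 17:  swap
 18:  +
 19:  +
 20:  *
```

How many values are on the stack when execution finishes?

4     4
58    4 58
swap  58 4
swap  4 58
swap  58 4
6     58 4 6
rot   4 6 58
-1    4 6 58 -1
dup   4 6 58 -1 -1
swap  4 6 58 -1 -1
/     4 6 58 1
rot   4 58 1 6
drop  4 58 1
1     4 58 1 1
1     4 58 1 1 1
*     4 58 1 1
swap  4 58 1 1
+     4 58 2
+     4 60
*     240

1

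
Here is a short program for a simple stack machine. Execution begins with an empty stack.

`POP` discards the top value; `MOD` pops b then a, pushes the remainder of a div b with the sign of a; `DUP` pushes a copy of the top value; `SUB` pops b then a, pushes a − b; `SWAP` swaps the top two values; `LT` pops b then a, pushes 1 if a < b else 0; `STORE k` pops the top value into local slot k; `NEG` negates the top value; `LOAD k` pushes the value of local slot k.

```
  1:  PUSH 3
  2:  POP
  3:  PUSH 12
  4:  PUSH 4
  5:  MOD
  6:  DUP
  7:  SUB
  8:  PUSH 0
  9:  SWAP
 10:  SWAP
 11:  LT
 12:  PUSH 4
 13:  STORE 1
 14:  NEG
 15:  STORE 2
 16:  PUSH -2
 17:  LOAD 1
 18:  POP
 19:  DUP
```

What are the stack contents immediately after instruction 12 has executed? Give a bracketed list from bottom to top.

PUSH 3  : [3]
POP     : []
PUSH 12 : [12]
PUSH 4  : [12, 4]
MOD     : [0]
DUP     : [0, 0]
SUB     : [0]
PUSH 0  : [0, 0]
SWAP    : [0, 0]
SWAP    : [0, 0]
LT      : [0]
PUSH 4  : [0, 4]

[0, 4]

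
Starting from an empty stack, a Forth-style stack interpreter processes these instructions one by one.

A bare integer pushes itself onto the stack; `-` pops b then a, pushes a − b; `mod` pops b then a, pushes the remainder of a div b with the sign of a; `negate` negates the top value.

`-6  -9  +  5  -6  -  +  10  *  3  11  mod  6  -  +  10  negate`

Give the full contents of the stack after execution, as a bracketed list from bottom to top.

-6     : [-6]
-9     : [-6, -9]
+      : [-15]
5      : [-15, 5]
-6     : [-15, 5, -6]
-      : [-15, 11]
+      : [-4]
10     : [-4, 10]
*      : [-40]
3      : [-40, 3]
11     : [-40, 3, 11]
mod    : [-40, 3]
6      : [-40, 3, 6]
-      : [-40, -3]
+      : [-43]
10     : [-43, 10]
negate : [-43, -10]

[-43, -10]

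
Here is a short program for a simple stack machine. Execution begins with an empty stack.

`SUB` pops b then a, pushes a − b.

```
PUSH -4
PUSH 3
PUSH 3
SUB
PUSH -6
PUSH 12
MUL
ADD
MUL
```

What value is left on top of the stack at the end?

PUSH -4 : [-4]
PUSH 3  : [-4, 3]
PUSH 3  : [-4, 3, 3]
SUB     : [-4, 0]
PUSH -6 : [-4, 0, -6]
PUSH 12 : [-4, 0, -6, 12]
MUL     : [-4, 0, -72]
ADD     : [-4, -72]
MUL     : [288]

288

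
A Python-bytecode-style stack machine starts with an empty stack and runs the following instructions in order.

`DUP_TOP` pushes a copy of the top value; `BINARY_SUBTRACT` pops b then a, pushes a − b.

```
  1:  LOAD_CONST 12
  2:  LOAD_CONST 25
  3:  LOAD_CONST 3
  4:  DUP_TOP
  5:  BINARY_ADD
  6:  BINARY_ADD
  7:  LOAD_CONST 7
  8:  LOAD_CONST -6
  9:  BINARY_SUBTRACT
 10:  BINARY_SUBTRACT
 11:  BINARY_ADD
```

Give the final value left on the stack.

LOAD_CONST 12   : [12]
LOAD_CONST 25   : [12, 25]
LOAD_CONST 3    : [12, 25, 3]
DUP_TOP         : [12, 25, 3, 3]
BINARY_ADD      : [12, 25, 6]
BINARY_ADD      : [12, 31]
LOAD_CONST 7    : [12, 31, 7]
LOAD_CONST -6   : [12, 31, 7, -6]
BINARY_SUBTRACT : [12, 31, 13]
BINARY_SUBTRACT : [12, 18]
BINARY_ADD      : [30]

30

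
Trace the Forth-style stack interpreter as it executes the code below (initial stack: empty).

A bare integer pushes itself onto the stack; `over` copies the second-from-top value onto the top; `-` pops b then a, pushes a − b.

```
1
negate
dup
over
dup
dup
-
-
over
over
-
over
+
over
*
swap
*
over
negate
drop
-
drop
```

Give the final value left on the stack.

1      → [1]
negate → [-1]
dup    → [-1, -1]
over   → [-1, -1, -1]
dup    → [-1, -1, -1, -1]
dup    → [-1, -1, -1, -1, -1]
-      → [-1, -1, -1, 0]
-      → [-1, -1, -1]
over   → [-1, -1, -1, -1]
over   → [-1, -1, -1, -1, -1]
-      → [-1, -1, -1, 0]
over   → [-1, -1, -1, 0, -1]
+      → [-1, -1, -1, -1]
over   → [-1, -1, -1, -1, -1]
*      → [-1, -1, -1, 1]
swap   → [-1, -1, 1, -1]
*      → [-1, -1, -1]
over   → [-1, -1, -1, -1]
negate → [-1, -1, -1, 1]
drop   → [-1, -1, -1]
-      → [-1, 0]
drop   → [-1]

-1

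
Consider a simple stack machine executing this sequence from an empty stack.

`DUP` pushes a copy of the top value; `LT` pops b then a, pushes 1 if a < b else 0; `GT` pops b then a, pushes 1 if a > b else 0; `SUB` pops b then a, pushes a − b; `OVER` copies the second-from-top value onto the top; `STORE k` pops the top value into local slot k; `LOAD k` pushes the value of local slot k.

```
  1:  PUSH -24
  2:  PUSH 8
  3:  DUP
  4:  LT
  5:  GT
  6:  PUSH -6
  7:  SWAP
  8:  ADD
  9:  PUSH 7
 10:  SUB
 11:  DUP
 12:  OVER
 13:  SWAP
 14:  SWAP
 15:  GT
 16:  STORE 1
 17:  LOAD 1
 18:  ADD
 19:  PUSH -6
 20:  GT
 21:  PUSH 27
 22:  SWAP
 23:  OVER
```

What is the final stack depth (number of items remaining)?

3

PUSH -24  [-24]
PUSH 8    [-24, 8]
DUP       [-24, 8, 8]
LT        [-24, 0]
GT        [0]
PUSH -6   [0, -6]
SWAP      [-6, 0]
ADD       [-6]
PUSH 7    [-6, 7]
SUB       [-13]
DUP       [-13, -13]
OVER      [-13, -13, -13]
SWAP      [-13, -13, -13]
SWAP      [-13, -13, -13]
GT        [-13, 0]
STORE 1   [-13]
LOAD 1    [-13, 0]
ADD       [-13]
PUSH -6   [-13, -6]
GT        [0]
PUSH 27   [0, 27]
SWAP      [27, 0]
OVER      [27, 0, 27]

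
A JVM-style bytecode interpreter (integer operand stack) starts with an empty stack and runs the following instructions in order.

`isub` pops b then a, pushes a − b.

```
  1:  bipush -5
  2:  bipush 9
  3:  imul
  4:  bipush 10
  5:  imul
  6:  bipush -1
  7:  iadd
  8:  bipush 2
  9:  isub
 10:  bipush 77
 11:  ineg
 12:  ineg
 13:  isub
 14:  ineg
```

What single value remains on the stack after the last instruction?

530

bipush -5 → -5
bipush 9  → -5 9
imul      → -45
bipush 10 → -45 10
imul      → -450
bipush -1 → -450 -1
iadd      → -451
bipush 2  → -451 2
isub      → -453
bipush 77 → -453 77
ineg      → -453 -77
ineg      → -453 77
isub      → -530
ineg      → 530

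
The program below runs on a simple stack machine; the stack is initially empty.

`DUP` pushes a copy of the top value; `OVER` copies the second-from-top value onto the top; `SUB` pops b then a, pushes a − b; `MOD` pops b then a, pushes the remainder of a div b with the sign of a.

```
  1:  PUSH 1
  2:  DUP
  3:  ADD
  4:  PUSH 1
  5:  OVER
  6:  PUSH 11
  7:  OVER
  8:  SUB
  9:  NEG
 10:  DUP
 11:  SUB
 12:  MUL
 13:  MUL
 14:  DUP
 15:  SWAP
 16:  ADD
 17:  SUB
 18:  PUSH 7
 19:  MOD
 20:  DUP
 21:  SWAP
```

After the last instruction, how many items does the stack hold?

PUSH 1  : 1
DUP     : 1 1
ADD     : 2
PUSH 1  : 2 1
OVER    : 2 1 2
PUSH 11 : 2 1 2 11
OVER    : 2 1 2 11 2
SUB     : 2 1 2 9
NEG     : 2 1 2 -9
DUP     : 2 1 2 -9 -9
SUB     : 2 1 2 0
MUL     : 2 1 0
MUL     : 2 0
DUP     : 2 0 0
SWAP    : 2 0 0
ADD     : 2 0
SUB     : 2
PUSH 7  : 2 7
MOD     : 2
DUP     : 2 2
SWAP    : 2 2

2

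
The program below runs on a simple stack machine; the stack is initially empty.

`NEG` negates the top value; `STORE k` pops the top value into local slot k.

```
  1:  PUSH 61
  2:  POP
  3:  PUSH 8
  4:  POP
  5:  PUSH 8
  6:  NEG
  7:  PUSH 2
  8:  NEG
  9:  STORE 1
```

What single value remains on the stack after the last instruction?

PUSH 61  [61]
POP      []
PUSH 8   [8]
POP      []
PUSH 8   [8]
NEG      [-8]
PUSH 2   [-8, 2]
NEG      [-8, -2]
STORE 1  [-8]

-8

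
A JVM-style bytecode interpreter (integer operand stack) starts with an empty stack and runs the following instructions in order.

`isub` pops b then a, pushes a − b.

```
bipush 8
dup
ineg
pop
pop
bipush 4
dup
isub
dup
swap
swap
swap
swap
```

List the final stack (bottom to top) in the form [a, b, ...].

[0, 0]

bipush 8 → [8]
dup      → [8, 8]
ineg     → [8, -8]
pop      → [8]
pop      → []
bipush 4 → [4]
dup      → [4, 4]
isub     → [0]
dup      → [0, 0]
swap     → [0, 0]
swap     → [0, 0]
swap     → [0, 0]
swap     → [0, 0]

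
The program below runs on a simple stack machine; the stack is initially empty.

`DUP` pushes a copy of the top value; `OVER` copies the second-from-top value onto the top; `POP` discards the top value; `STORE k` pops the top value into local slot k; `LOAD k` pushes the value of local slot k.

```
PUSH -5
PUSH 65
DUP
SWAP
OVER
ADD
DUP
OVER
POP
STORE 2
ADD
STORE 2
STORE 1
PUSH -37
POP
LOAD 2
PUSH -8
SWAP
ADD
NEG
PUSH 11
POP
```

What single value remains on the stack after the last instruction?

PUSH -5  -> -5
PUSH 65  -> -5 65
DUP      -> -5 65 65
SWAP     -> -5 65 65
OVER     -> -5 65 65 65
ADD      -> -5 65 130
DUP      -> -5 65 130 130
OVER     -> -5 65 130 130 130
POP      -> -5 65 130 130
STORE 2  -> -5 65 130
ADD      -> -5 195
STORE 2  -> -5
STORE 1  -> (empty)
PUSH -37 -> -37
POP      -> (empty)
LOAD 2   -> 195
PUSH -8  -> 195 -8
SWAP     -> -8 195
ADD      -> 187
NEG      -> -187
PUSH 11  -> -187 11
POP      -> -187

-187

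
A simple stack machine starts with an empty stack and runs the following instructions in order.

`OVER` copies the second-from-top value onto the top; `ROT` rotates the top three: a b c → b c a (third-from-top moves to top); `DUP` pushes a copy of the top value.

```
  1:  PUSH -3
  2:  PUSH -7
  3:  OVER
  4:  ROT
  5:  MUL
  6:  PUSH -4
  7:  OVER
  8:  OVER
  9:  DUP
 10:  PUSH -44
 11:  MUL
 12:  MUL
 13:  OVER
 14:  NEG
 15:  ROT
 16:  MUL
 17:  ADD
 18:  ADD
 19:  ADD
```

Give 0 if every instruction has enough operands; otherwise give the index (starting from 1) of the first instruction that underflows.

0

PUSH -3  -> -3
PUSH -7  -> -3 -7
OVER     -> -3 -7 -3
ROT      -> -7 -3 -3
MUL      -> -7 9
PUSH -4  -> -7 9 -4
OVER     -> -7 9 -4 9
OVER     -> -7 9 -4 9 -4
DUP      -> -7 9 -4 9 -4 -4
PUSH -44 -> -7 9 -4 9 -4 -4 -44
MUL      -> -7 9 -4 9 -4 176
MUL      -> -7 9 -4 9 -704
OVER     -> -7 9 -4 9 -704 9
NEG      -> -7 9 -4 9 -704 -9
ROT      -> -7 9 -4 -704 -9 9
MUL      -> -7 9 -4 -704 -81
ADD      -> -7 9 -4 -785
ADD      -> -7 9 -789
ADD      -> -7 -780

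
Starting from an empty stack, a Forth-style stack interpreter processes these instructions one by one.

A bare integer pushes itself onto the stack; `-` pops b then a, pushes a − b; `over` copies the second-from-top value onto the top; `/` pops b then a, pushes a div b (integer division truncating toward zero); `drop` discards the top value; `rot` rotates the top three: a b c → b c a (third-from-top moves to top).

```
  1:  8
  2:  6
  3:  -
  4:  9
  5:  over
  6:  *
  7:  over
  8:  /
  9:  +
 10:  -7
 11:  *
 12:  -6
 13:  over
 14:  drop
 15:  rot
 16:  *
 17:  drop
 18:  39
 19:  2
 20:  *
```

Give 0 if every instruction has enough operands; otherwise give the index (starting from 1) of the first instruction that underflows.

8     8
6     8 6
-     2
9     2 9
over  2 9 2
*     2 18
over  2 18 2
/     2 9
+     11
-7    11 -7
*     -77
-6    -77 -6
over  -77 -6 -77
drop  -77 -6
rot  — needs 3 operands, stack has 2 → underflow

15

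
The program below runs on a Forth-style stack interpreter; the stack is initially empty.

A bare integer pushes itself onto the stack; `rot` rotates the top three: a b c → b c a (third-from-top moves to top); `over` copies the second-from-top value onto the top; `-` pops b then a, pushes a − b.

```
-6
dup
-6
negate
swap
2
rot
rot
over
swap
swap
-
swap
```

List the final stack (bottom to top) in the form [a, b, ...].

[-6, 2, -12, 6]

-6     → [-6]
dup    → [-6, -6]
-6     → [-6, -6, -6]
negate → [-6, -6, 6]
swap   → [-6, 6, -6]
2      → [-6, 6, -6, 2]
rot    → [-6, -6, 2, 6]
rot    → [-6, 2, 6, -6]
over   → [-6, 2, 6, -6, 6]
swap   → [-6, 2, 6, 6, -6]
swap   → [-6, 2, 6, -6, 6]
-      → [-6, 2, 6, -12]
swap   → [-6, 2, -12, 6]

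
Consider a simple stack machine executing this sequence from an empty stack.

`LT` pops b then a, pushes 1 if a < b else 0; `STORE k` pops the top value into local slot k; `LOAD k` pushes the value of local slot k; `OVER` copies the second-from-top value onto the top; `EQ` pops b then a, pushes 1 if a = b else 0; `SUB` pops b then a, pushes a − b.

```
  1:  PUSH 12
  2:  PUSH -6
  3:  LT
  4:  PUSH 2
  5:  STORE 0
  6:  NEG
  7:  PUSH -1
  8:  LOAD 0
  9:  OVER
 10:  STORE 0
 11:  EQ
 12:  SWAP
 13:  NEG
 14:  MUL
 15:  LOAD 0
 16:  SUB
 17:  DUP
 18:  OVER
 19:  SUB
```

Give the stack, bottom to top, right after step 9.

[0, -1, 2, -1]

PUSH 12 → [12]
PUSH -6 → [12, -6]
LT      → [0]
PUSH 2  → [0, 2]
STORE 0 → [0]
NEG     → [0]
PUSH -1 → [0, -1]
LOAD 0  → [0, -1, 2]
OVER    → [0, -1, 2, -1]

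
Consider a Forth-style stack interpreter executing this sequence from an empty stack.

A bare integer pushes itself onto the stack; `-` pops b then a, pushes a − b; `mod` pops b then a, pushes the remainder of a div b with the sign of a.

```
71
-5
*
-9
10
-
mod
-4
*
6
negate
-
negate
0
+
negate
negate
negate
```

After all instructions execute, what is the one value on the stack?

58

71     : 71
-5     : 71 -5
*      : -355
-9     : -355 -9
10     : -355 -9 10
-      : -355 -19
mod    : -13
-4     : -13 -4
*      : 52
6      : 52 6
negate : 52 -6
-      : 58
negate : -58
0      : -58 0
+      : -58
negate : 58
negate : -58
negate : 58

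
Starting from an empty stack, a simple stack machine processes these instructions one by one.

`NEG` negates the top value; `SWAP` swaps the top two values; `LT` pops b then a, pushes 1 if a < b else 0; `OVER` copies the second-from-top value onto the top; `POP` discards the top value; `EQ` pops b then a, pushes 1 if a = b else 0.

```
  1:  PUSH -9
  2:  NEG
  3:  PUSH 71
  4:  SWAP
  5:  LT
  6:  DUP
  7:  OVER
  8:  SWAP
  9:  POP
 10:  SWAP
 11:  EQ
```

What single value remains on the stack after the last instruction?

1

PUSH -9 → -9
NEG     → 9
PUSH 71 → 9 71
SWAP    → 71 9
LT      → 0
DUP     → 0 0
OVER    → 0 0 0
SWAP    → 0 0 0
POP     → 0 0
SWAP    → 0 0
EQ      → 1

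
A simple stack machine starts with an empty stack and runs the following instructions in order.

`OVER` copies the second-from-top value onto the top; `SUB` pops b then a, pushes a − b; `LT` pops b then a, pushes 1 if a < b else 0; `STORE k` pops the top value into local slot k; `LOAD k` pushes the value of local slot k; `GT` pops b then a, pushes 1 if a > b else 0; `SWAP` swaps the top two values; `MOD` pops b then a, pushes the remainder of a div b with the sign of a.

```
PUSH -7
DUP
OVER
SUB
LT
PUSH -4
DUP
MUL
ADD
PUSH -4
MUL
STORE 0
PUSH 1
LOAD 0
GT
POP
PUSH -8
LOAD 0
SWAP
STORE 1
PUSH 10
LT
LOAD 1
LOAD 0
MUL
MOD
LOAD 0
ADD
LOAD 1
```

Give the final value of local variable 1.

PUSH -7  [-7]
DUP      [-7, -7]
OVER     [-7, -7, -7]
SUB      [-7, 0]
LT       [1]
PUSH -4  [1, -4]
DUP      [1, -4, -4]
MUL      [1, 16]
ADD      [17]
PUSH -4  [17, -4]
MUL      [-68]
STORE 0  []
PUSH 1   [1]
LOAD 0   [1, -68]
GT       [1]
POP      []
PUSH -8  [-8]
LOAD 0   [-8, -68]
SWAP     [-68, -8]
STORE 1  [-68]
PUSH 10  [-68, 10]
LT       [1]
LOAD 1   [1, -8]
LOAD 0   [1, -8, -68]
MUL      [1, 544]
MOD      [1]
LOAD 0   [1, -68]
ADD      [-67]
LOAD 1   [-67, -8]

-8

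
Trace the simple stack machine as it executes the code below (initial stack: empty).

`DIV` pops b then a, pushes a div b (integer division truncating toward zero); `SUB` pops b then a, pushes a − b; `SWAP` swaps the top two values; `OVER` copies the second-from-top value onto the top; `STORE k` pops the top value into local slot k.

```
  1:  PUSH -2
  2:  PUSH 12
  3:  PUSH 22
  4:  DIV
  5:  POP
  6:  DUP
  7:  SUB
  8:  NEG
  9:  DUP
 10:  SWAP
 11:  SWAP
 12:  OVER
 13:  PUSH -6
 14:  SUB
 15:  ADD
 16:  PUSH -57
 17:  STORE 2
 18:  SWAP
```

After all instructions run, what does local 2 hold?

PUSH -2  -> [-2]
PUSH 12  -> [-2, 12]
PUSH 22  -> [-2, 12, 22]
DIV      -> [-2, 0]
POP      -> [-2]
DUP      -> [-2, -2]
SUB      -> [0]
NEG      -> [0]
DUP      -> [0, 0]
SWAP     -> [0, 0]
SWAP     -> [0, 0]
OVER     -> [0, 0, 0]
PUSH -6  -> [0, 0, 0, -6]
SUB      -> [0, 0, 6]
ADD      -> [0, 6]
PUSH -57 -> [0, 6, -57]
STORE 2  -> [0, 6]
SWAP     -> [6, 0]

-57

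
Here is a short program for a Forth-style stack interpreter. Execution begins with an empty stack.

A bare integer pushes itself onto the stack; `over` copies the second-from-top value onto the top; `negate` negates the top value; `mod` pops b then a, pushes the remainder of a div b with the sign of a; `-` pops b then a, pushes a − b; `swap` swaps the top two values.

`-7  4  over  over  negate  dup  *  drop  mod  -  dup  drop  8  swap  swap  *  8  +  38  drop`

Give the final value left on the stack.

-7     → -7
4      → -7 4
over   → -7 4 -7
over   → -7 4 -7 4
negate → -7 4 -7 -4
dup    → -7 4 -7 -4 -4
*      → -7 4 -7 16
drop   → -7 4 -7
mod    → -7 4
-      → -11
dup    → -11 -11
drop   → -11
8      → -11 8
swap   → 8 -11
swap   → -11 8
*      → -88
8      → -88 8
+      → -80
38     → -80 38
drop   → -80

-80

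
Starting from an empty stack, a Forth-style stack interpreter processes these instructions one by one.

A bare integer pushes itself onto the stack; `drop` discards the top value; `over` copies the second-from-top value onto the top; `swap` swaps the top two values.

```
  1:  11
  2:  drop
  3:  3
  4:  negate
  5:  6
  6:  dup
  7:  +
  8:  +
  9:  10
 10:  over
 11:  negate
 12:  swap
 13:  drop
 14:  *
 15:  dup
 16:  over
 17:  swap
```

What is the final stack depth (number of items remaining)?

11     -> 11
drop   -> (empty)
3      -> 3
negate -> -3
6      -> -3 6
dup    -> -3 6 6
+      -> -3 12
+      -> 9
10     -> 9 10
over   -> 9 10 9
negate -> 9 10 -9
swap   -> 9 -9 10
drop   -> 9 -9
*      -> -81
dup    -> -81 -81
over   -> -81 -81 -81
swap   -> -81 -81 -81

3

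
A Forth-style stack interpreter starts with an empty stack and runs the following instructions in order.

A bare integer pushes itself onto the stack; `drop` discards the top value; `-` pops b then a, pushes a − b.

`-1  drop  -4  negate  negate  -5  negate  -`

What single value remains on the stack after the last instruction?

-1     : -1
drop   : (empty)
-4     : -4
negate : 4
negate : -4
-5     : -4 -5
negate : -4 5
-      : -9

-9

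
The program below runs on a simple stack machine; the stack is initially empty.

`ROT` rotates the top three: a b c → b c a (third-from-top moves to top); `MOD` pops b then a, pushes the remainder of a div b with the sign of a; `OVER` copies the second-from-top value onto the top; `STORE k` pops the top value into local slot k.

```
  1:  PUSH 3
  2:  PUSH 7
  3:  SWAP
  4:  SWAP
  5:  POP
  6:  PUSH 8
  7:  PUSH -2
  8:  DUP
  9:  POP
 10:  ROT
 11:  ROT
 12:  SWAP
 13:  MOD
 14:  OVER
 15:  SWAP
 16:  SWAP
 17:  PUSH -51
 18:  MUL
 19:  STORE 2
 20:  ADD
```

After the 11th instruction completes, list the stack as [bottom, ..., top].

PUSH 3  -> 3
PUSH 7  -> 3 7
SWAP    -> 7 3
SWAP    -> 3 7
POP     -> 3
PUSH 8  -> 3 8
PUSH -2 -> 3 8 -2
DUP     -> 3 8 -2 -2
POP     -> 3 8 -2
ROT     -> 8 -2 3
ROT     -> -2 3 8

[-2, 3, 8]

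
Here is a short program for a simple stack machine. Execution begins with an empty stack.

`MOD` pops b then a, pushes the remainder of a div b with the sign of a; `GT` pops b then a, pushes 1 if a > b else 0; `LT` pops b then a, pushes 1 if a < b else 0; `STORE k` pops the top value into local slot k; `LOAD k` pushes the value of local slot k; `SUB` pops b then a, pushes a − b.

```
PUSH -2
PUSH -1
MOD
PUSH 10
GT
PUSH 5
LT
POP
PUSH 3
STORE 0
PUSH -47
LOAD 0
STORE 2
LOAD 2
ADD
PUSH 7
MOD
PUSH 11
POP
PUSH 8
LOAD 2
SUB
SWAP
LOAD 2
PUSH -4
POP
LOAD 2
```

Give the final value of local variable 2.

PUSH -2   [-2]
PUSH -1   [-2, -1]
MOD       [0]
PUSH 10   [0, 10]
GT        [0]
PUSH 5    [0, 5]
LT        [1]
POP       []
PUSH 3    [3]
STORE 0   []
PUSH -47  [-47]
LOAD 0    [-47, 3]
STORE 2   [-47]
LOAD 2    [-47, 3]
ADD       [-44]
PUSH 7    [-44, 7]
MOD       [-2]
PUSH 11   [-2, 11]
POP       [-2]
PUSH 8    [-2, 8]
LOAD 2    [-2, 8, 3]
SUB       [-2, 5]
SWAP      [5, -2]
LOAD 2    [5, -2, 3]
PUSH -4   [5, -2, 3, -4]
POP       [5, -2, 3]
LOAD 2    [5, -2, 3, 3]

3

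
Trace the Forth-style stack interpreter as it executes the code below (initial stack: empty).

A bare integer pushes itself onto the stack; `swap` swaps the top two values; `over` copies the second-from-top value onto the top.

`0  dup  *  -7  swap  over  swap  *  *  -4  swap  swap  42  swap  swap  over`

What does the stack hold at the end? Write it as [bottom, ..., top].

0    -> 0
dup  -> 0 0
*    -> 0
-7   -> 0 -7
swap -> -7 0
over -> -7 0 -7
swap -> -7 -7 0
*    -> -7 0
*    -> 0
-4   -> 0 -4
swap -> -4 0
swap -> 0 -4
42   -> 0 -4 42
swap -> 0 42 -4
swap -> 0 -4 42
over -> 0 -4 42 -4

[0, -4, 42, -4]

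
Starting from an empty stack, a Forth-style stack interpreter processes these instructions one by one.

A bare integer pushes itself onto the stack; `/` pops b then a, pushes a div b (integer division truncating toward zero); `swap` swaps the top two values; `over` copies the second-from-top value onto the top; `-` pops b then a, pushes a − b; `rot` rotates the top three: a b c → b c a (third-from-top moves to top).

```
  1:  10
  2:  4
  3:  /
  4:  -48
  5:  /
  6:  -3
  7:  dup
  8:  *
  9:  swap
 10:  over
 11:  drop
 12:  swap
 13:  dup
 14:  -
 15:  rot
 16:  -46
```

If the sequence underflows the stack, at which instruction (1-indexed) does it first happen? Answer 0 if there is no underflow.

10   → 10
4    → 10 4
/    → 2
-48  → 2 -48
/    → 0
-3   → 0 -3
dup  → 0 -3 -3
*    → 0 9
swap → 9 0
over → 9 0 9
drop → 9 0
swap → 0 9
dup  → 0 9 9
-    → 0 0
rot  — needs 3 operands, stack has 2 → underflow

15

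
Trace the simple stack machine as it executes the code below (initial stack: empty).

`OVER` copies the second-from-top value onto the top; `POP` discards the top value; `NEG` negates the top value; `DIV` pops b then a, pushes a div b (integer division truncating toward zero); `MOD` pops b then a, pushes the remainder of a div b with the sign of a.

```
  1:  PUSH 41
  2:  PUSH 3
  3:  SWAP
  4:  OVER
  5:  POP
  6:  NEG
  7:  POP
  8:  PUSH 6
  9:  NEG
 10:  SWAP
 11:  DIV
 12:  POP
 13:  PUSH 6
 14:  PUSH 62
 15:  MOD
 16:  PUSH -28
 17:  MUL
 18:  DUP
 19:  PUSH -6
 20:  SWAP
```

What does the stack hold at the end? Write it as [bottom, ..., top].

[-168, -6, -168]

PUSH 41  : [41]
PUSH 3   : [41, 3]
SWAP     : [3, 41]
OVER     : [3, 41, 3]
POP      : [3, 41]
NEG      : [3, -41]
POP      : [3]
PUSH 6   : [3, 6]
NEG      : [3, -6]
SWAP     : [-6, 3]
DIV      : [-2]
POP      : []
PUSH 6   : [6]
PUSH 62  : [6, 62]
MOD      : [6]
PUSH -28 : [6, -28]
MUL      : [-168]
DUP      : [-168, -168]
PUSH -6  : [-168, -168, -6]
SWAP     : [-168, -6, -168]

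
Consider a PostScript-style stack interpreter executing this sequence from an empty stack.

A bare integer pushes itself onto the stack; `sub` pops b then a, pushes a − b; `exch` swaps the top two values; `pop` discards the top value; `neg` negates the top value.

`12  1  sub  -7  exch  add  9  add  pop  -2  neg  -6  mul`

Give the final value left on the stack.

-12

12   : 12
1    : 12 1
sub  : 11
-7   : 11 -7
exch : -7 11
add  : 4
9    : 4 9
add  : 13
pop  : (empty)
-2   : -2
neg  : 2
-6   : 2 -6
mul  : -12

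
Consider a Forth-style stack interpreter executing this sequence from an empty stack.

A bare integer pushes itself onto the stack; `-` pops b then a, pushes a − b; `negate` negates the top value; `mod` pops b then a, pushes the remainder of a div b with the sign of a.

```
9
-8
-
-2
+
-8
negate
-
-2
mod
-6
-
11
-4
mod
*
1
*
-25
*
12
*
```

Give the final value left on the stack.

-6300

9      : [9]
-8     : [9, -8]
-      : [17]
-2     : [17, -2]
+      : [15]
-8     : [15, -8]
negate : [15, 8]
-      : [7]
-2     : [7, -2]
mod    : [1]
-6     : [1, -6]
-      : [7]
11     : [7, 11]
-4     : [7, 11, -4]
mod    : [7, 3]
*      : [21]
1      : [21, 1]
*      : [21]
-25    : [21, -25]
*      : [-525]
12     : [-525, 12]
*      : [-6300]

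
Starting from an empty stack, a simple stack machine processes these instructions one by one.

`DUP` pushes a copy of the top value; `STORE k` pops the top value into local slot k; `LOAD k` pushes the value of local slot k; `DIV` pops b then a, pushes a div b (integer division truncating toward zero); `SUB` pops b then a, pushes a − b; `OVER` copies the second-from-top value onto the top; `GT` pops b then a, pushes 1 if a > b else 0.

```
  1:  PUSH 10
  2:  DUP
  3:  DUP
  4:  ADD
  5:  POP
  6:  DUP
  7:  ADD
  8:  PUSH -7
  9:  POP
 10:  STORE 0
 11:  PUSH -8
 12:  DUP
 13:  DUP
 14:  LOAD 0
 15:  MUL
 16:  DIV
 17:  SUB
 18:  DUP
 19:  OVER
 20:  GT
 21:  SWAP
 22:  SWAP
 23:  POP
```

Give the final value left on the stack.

PUSH 10 : [10]
DUP     : [10, 10]
DUP     : [10, 10, 10]
ADD     : [10, 20]
POP     : [10]
DUP     : [10, 10]
ADD     : [20]
PUSH -7 : [20, -7]
POP     : [20]
STORE 0 : []
PUSH -8 : [-8]
DUP     : [-8, -8]
DUP     : [-8, -8, -8]
LOAD 0  : [-8, -8, -8, 20]
MUL     : [-8, -8, -160]
DIV     : [-8, 0]
SUB     : [-8]
DUP     : [-8, -8]
OVER    : [-8, -8, -8]
GT      : [-8, 0]
SWAP    : [0, -8]
SWAP    : [-8, 0]
POP     : [-8]

-8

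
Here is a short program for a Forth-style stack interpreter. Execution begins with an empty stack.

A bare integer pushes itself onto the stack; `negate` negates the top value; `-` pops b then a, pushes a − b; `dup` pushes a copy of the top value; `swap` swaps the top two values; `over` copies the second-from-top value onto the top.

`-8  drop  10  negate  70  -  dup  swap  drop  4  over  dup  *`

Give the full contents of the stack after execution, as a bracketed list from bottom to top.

-8     -> [-8]
drop   -> []
10     -> [10]
negate -> [-10]
70     -> [-10, 70]
-      -> [-80]
dup    -> [-80, -80]
swap   -> [-80, -80]
drop   -> [-80]
4      -> [-80, 4]
over   -> [-80, 4, -80]
dup    -> [-80, 4, -80, -80]
*      -> [-80, 4, 6400]

[-80, 4, 6400]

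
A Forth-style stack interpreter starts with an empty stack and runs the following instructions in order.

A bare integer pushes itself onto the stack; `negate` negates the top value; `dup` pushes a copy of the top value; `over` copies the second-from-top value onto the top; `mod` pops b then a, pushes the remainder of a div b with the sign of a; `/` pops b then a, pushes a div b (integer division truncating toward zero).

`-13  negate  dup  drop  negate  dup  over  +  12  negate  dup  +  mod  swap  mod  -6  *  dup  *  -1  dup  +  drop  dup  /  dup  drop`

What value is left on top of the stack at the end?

-13     [-13]
negate  [13]
dup     [13, 13]
drop    [13]
negate  [-13]
dup     [-13, -13]
over    [-13, -13, -13]
+       [-13, -26]
12      [-13, -26, 12]
negate  [-13, -26, -12]
dup     [-13, -26, -12, -12]
+       [-13, -26, -24]
mod     [-13, -2]
swap    [-2, -13]
mod     [-2]
-6      [-2, -6]
*       [12]
dup     [12, 12]
*       [144]
-1      [144, -1]
dup     [144, -1, -1]
+       [144, -2]
drop    [144]
dup     [144, 144]
/       [1]
dup     [1, 1]
drop    [1]

1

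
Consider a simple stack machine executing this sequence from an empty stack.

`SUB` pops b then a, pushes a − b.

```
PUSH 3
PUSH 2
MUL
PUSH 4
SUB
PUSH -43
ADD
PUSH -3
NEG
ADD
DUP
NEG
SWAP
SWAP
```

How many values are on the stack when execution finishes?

2

PUSH 3    [3]
PUSH 2    [3, 2]
MUL       [6]
PUSH 4    [6, 4]
SUB       [2]
PUSH -43  [2, -43]
ADD       [-41]
PUSH -3   [-41, -3]
NEG       [-41, 3]
ADD       [-38]
DUP       [-38, -38]
NEG       [-38, 38]
SWAP      [38, -38]
SWAP      [-38, 38]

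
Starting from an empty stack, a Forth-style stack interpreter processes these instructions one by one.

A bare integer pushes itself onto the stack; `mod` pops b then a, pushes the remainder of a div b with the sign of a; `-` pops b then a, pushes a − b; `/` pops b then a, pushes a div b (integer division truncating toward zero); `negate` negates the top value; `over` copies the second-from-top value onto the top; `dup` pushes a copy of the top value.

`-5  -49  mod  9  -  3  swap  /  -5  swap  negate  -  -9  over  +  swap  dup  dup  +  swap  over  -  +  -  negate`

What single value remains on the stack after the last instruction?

-5     : [-5]
-49    : [-5, -49]
mod    : [-5]
9      : [-5, 9]
-      : [-14]
3      : [-14, 3]
swap   : [3, -14]
/      : [0]
-5     : [0, -5]
swap   : [-5, 0]
negate : [-5, 0]
-      : [-5]
-9     : [-5, -9]
over   : [-5, -9, -5]
+      : [-5, -14]
swap   : [-14, -5]
dup    : [-14, -5, -5]
dup    : [-14, -5, -5, -5]
+      : [-14, -5, -10]
swap   : [-14, -10, -5]
over   : [-14, -10, -5, -10]
-      : [-14, -10, 5]
+      : [-14, -5]
-      : [-9]
negate : [9]

9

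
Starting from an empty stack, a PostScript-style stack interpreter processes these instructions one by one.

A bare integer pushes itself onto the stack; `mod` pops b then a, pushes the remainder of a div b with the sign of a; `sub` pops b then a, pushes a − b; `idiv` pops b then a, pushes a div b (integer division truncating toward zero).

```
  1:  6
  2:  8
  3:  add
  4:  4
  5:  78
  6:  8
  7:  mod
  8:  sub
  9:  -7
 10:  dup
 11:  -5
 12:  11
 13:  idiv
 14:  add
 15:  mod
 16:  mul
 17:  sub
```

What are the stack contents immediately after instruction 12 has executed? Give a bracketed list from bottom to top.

6   → [6]
8   → [6, 8]
add → [14]
4   → [14, 4]
78  → [14, 4, 78]
8   → [14, 4, 78, 8]
mod → [14, 4, 6]
sub → [14, -2]
-7  → [14, -2, -7]
dup → [14, -2, -7, -7]
-5  → [14, -2, -7, -7, -5]
11  → [14, -2, -7, -7, -5, 11]

[14, -2, -7, -7, -5, 11]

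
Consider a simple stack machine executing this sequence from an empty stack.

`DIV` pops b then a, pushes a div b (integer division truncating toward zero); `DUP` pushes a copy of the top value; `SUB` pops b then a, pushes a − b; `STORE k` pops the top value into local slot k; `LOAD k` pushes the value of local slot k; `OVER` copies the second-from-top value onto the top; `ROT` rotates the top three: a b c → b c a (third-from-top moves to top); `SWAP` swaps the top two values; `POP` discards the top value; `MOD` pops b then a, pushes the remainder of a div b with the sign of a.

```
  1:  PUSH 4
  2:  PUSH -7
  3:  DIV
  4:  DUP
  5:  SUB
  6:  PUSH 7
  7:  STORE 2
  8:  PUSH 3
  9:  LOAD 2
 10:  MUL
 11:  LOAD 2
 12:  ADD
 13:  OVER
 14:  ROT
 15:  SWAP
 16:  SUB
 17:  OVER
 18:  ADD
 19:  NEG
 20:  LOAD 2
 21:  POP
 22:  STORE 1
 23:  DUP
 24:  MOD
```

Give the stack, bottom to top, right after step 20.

[28, -28, 7]

PUSH 4  : 4
PUSH -7 : 4 -7
DIV     : 0
DUP     : 0 0
SUB     : 0
PUSH 7  : 0 7
STORE 2 : 0
PUSH 3  : 0 3
LOAD 2  : 0 3 7
MUL     : 0 21
LOAD 2  : 0 21 7
ADD     : 0 28
OVER    : 0 28 0
ROT     : 28 0 0
SWAP    : 28 0 0
SUB     : 28 0
OVER    : 28 0 28
ADD     : 28 28
NEG     : 28 -28
LOAD 2  : 28 -28 7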